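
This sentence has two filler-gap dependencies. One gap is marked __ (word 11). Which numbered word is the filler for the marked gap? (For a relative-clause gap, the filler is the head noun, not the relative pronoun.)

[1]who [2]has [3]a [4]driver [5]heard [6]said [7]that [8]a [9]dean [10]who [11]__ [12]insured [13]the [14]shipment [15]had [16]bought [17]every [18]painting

The marked gap is inside the relative clause, the subject of "insured".
Its filler is the head noun "dean" (via "who"), at word 9.
(The other dependency links word 1 to a gap after word 5.)

9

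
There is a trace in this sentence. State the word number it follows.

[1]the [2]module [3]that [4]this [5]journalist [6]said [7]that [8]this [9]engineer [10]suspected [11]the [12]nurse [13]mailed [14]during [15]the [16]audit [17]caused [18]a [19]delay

13

The displaced element is "the module" (word 2).
It is linked across 2 clause boundaries (that → Ø).
It functions as the direct object of "mailed", so the gap sits immediately after word 13 ("mailed").
Base order: This journalist said that this engineer suspected the nurse mailed the module during the audit.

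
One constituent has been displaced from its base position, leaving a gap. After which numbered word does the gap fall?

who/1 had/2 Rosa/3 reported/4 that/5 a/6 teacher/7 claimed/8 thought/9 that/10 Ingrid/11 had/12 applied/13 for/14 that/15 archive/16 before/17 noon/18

The displaced element is "who" (word 1).
It is linked across 2 clause boundaries (that → Ø).
It functions as the subject of "thought", so the gap sits immediately after word 8 ("claimed").
Base order: Rosa had reported that a teacher claimed that who thought that Ingrid had applied for that archive before noon.

8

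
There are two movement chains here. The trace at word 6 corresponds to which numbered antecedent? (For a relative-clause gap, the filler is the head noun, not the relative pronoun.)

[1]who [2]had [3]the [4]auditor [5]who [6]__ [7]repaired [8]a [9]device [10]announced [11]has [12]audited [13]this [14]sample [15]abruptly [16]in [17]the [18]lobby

4

The marked gap is inside the relative clause, the subject of "repaired".
Its filler is the head noun "auditor" (via "who"), at word 4.
(The other dependency links word 1 to a gap after word 10.)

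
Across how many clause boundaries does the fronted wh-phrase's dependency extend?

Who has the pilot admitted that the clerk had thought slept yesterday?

2

"who" is extracted from the subject of "slept".
Boundaries crossed, outermost first: [that], [Ø] — 2 in total.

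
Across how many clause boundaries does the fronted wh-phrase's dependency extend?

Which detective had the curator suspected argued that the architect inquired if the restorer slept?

"which detective" is extracted from the subject of "argued".
Boundaries crossed, outermost first: [Ø] — 1 in total.

1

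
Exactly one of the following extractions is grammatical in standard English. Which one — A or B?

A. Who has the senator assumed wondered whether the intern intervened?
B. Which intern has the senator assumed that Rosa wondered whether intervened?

In B, the wh-phrase is extracted from inside a wh-island (introduced by "whether"), which blocks movement.
In A, the extraction path crosses only that-complement boundaries, which are transparent.
So A is grammatical.

A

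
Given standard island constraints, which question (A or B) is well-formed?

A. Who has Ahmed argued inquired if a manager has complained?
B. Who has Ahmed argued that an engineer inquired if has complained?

In B, the wh-phrase is extracted from inside a wh-island (introduced by "if"), which blocks movement.
In A, the extraction path crosses only that-complement boundaries, which are transparent.
So A is grammatical.

A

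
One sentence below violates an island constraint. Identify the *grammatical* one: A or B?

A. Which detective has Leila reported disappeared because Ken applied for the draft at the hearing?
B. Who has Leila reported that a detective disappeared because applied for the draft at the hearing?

A

In B, the wh-phrase is extracted from inside an adjunct island (introduced by "because"), which blocks movement.
In A, the extraction path crosses only that-complement boundaries, which are transparent.
So A is grammatical.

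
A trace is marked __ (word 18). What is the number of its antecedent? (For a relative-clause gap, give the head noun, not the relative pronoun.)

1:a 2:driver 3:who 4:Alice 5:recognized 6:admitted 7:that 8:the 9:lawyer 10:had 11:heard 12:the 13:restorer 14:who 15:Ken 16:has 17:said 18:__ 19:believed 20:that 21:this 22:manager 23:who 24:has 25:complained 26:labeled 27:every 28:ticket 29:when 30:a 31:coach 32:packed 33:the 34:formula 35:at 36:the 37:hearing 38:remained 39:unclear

The gap at 18 is the subject of "believed", inside a relative clause.
The relative pronoun is "who" (word 14); it is bound by the head noun immediately before it.
Its filler is the head noun "restorer", at word 13.

13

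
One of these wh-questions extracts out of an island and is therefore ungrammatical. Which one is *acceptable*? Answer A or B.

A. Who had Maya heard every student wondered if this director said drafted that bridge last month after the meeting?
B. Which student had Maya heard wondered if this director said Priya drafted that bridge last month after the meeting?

In A, the wh-phrase is extracted from inside a wh-island (introduced by "if"), which blocks movement.
In B, the extraction path crosses only that-complement boundaries, which are transparent.
So B is grammatical.

B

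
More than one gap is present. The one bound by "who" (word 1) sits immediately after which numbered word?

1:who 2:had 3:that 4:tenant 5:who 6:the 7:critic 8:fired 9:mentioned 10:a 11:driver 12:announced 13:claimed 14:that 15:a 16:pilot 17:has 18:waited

12

The displaced element is "who" (word 1).
It is linked across 2 clause boundaries (Ø → Ø).
It functions as the subject of "claimed", so the gap sits immediately after word 12 ("announced").
Base order: That tenant who the critic fired had mentioned a driver announced who claimed that a pilot has waited.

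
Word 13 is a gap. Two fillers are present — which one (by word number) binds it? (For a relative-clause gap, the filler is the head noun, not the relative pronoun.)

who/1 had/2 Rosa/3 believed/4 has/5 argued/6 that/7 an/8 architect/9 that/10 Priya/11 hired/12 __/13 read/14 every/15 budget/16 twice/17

9

The marked gap is inside the relative clause, the direct object of "hired".
Its filler is the head noun "architect" (via "that"), at word 9.
(The other dependency links word 1 to a gap after word 4.)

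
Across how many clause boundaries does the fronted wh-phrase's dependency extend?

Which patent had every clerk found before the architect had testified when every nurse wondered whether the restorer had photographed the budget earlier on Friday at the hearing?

0

"which patent" originates inside the matrix clause — no clause boundary is crossed.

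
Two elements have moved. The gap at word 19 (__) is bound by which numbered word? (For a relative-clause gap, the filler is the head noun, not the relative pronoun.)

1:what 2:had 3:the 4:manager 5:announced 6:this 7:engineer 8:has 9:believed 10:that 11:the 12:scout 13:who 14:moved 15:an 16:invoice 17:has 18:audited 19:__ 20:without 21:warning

The marked gap is the direct object of "audited".
Its filler is the fronted wh-phrase "what", at word 1.
(The other dependency links word 12 to a gap after word 13.)

1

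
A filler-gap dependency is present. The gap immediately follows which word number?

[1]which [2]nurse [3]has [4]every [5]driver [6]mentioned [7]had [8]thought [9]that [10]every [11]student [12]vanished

6

The displaced element is "which nurse" (word 2).
It is linked across 1 clause boundary (Ø).
It functions as the subject of "thought", so the gap sits immediately after word 6 ("mentioned").
Base order: Every driver has mentioned that which nurse had thought that every student vanished.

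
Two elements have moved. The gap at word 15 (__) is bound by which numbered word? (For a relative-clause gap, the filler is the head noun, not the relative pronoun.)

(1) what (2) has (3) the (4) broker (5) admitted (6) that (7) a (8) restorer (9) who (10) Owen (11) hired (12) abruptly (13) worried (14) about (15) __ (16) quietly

The marked gap is the object of the preposition "about" of "worried".
Its filler is the fronted wh-phrase "what", at word 1.
(The other dependency links word 8 to a gap after word 11.)

1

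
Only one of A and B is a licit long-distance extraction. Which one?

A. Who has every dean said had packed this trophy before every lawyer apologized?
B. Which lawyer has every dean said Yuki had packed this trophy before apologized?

In B, the wh-phrase is extracted from inside an adjunct island (introduced by "before"), which blocks movement.
In A, the extraction path crosses only that-complement boundaries, which are transparent.
So A is grammatical.

A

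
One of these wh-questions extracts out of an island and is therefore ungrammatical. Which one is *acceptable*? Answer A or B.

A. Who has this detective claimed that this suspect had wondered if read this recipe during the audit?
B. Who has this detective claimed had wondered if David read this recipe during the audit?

B

In A, the wh-phrase is extracted from inside a wh-island (introduced by "if"), which blocks movement.
In B, the extraction path crosses only that-complement boundaries, which are transparent.
So B is grammatical.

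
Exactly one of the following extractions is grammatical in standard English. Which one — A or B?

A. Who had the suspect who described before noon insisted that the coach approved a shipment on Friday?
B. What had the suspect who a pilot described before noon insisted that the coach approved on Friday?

B

In A, the wh-phrase is extracted from inside a complex-NP island (relative clause) (introduced by "who"), which blocks movement.
In B, the extraction path crosses only that-complement boundaries, which are transparent.
So B is grammatical.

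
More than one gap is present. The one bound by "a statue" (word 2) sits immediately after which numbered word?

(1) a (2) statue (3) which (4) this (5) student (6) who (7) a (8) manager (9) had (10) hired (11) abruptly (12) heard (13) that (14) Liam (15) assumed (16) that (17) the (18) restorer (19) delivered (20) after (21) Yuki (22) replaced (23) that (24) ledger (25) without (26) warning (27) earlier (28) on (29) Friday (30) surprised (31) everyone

The displaced element is "a statue" (word 2).
It is linked across 2 clause boundaries (that → that).
It functions as the direct object of "delivered", so the gap sits immediately after word 19 ("delivered").
Base order: This student who a manager had hired abruptly heard that Liam assumed that the restorer delivered a statue after Yuki replaced that ledger without warning earlier on Friday.

19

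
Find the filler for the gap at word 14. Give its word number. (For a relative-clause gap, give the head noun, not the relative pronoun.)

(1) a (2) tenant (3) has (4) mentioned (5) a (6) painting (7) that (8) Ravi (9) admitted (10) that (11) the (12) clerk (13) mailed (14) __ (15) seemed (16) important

The gap at 14 is the object of "mailed", inside a relative clause.
The relative pronoun is "that" (word 7); it is bound by the head noun immediately before it.
Its filler is the head noun "painting", at word 6.

6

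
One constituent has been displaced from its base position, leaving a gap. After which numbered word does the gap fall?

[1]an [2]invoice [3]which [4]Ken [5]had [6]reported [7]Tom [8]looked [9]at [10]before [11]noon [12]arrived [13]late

9

The displaced element is "an invoice" (word 2).
It is linked across 1 clause boundary (Ø).
It functions as the object of the preposition "at" of "looked", so the gap sits immediately after word 9 ("at").
Base order: Ken had reported Tom looked at an invoice before noon.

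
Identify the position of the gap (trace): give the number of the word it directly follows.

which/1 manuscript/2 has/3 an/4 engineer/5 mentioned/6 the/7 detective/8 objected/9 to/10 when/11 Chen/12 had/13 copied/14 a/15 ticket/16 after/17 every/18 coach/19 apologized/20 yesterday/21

10

The displaced element is "which manuscript" (word 2).
It is linked across 1 clause boundary (Ø).
It functions as the object of the preposition "to" of "objected", so the gap sits immediately after word 10 ("to").
Base order: An engineer has mentioned the detective objected to which manuscript when Chen had copied a ticket after every coach apologized yesterday.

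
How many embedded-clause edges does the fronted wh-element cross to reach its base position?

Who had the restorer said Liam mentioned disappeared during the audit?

"who" is extracted from the subject of "disappeared".
Boundaries crossed, outermost first: [Ø], [Ø] — 2 in total.

2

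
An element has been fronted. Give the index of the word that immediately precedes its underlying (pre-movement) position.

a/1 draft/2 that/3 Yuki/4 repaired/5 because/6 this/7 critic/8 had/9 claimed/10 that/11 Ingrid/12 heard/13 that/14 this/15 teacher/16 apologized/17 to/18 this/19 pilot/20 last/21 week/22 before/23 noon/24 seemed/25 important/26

5

The displaced element is "a draft" (word 2).
It functions as the direct object of "repaired", so the gap sits immediately after word 5 ("repaired").
Base order: Yuki repaired a draft because this critic had claimed that Ingrid heard that this teacher apologized to this pilot last week before noon.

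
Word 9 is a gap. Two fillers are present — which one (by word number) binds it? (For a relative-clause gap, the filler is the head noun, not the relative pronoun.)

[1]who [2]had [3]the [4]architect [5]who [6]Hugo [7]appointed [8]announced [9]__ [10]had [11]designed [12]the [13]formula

The marked gap is the subject of "designed".
Its filler is the fronted wh-phrase "who", at word 1.
(The other dependency links word 4 to a gap after word 7.)

1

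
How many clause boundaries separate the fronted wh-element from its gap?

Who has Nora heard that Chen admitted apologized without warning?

"who" is extracted from the subject of "apologized".
Boundaries crossed, outermost first: [that], [Ø] — 2 in total.

2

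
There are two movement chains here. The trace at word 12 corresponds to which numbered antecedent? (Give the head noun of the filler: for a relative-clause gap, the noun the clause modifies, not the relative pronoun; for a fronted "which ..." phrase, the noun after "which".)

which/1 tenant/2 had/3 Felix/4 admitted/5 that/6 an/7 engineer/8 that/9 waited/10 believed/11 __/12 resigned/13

2

The marked gap is the subject of "resigned".
Its filler is the fronted wh-phrase "which tenant", at word 2.
(The other dependency links word 8 to a gap after word 9.)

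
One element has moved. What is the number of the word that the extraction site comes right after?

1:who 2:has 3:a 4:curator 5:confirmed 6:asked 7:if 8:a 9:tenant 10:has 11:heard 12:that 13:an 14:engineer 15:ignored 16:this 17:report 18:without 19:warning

5

The displaced element is "who" (word 1).
It is linked across 1 clause boundary (Ø).
It functions as the subject of "asked", so the gap sits immediately after word 5 ("confirmed").
Base order: A curator has confirmed that who asked if a tenant has heard that an engineer ignored this report without warning.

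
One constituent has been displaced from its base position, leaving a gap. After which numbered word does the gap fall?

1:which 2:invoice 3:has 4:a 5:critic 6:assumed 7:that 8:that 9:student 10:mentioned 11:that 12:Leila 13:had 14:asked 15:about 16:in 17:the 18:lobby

The displaced element is "which invoice" (word 2).
It is linked across 2 clause boundaries (that → that).
It functions as the object of the preposition "about" of "asked", so the gap sits immediately after word 15 ("about").
Base order: A critic has assumed that that student mentioned that Leila had asked about which invoice in the lobby.

15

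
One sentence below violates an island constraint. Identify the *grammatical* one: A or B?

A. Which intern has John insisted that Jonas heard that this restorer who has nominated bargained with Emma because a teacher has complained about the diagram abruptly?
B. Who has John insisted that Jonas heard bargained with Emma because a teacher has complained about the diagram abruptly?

In A, the wh-phrase is extracted from inside a complex-NP island (relative clause) (introduced by "who"), which blocks movement.
In B, the extraction path crosses only that-complement boundaries, which are transparent.
So B is grammatical.

B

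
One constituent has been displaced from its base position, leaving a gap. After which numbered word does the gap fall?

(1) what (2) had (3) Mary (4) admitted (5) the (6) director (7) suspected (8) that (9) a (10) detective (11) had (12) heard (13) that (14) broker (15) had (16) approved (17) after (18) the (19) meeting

The displaced element is "what" (word 1).
It is linked across 3 clause boundaries (Ø → that → Ø).
It functions as the direct object of "approved", so the gap sits immediately after word 16 ("approved").
Base order: Mary had admitted the director suspected that a detective had heard that broker had approved what after the meeting.

16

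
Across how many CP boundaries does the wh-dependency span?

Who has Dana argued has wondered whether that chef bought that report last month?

"who" is extracted from the subject of "wondered".
Boundaries crossed, outermost first: [Ø] — 1 in total.

1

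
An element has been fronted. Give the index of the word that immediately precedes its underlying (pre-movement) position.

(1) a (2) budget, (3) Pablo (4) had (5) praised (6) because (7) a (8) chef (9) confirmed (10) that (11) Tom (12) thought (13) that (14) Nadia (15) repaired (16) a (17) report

5

The displaced element is "a budget" (word 2).
It functions as the direct object of "praised", so the gap sits immediately after word 5 ("praised").
Base order: Pablo had praised a budget because a chef confirmed that Tom thought that Nadia repaired a report.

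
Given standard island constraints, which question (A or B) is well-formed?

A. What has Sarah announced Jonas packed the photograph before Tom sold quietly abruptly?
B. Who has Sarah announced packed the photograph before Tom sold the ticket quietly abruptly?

B

In A, the wh-phrase is extracted from inside an adjunct island (introduced by "before"), which blocks movement.
In B, the extraction path crosses only that-complement boundaries, which are transparent.
So B is grammatical.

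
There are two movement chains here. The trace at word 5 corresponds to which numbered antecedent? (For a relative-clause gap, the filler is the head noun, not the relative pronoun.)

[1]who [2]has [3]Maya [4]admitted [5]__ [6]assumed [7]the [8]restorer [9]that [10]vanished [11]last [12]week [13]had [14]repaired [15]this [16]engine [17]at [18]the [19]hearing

1

The marked gap is the subject of "assumed".
Its filler is the fronted wh-phrase "who", at word 1.
(The other dependency links word 8 to a gap after word 9.)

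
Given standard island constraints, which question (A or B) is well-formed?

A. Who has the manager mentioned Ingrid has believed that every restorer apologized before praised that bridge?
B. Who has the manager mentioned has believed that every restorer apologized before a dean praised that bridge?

B

In A, the wh-phrase is extracted from inside an adjunct island (introduced by "before"), which blocks movement.
In B, the extraction path crosses only that-complement boundaries, which are transparent.
So B is grammatical.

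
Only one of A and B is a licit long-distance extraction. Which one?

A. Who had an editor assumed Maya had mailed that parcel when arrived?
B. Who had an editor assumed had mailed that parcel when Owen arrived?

B

In A, the wh-phrase is extracted from inside an adjunct island (introduced by "when"), which blocks movement.
In B, the extraction path crosses only that-complement boundaries, which are transparent.
So B is grammatical.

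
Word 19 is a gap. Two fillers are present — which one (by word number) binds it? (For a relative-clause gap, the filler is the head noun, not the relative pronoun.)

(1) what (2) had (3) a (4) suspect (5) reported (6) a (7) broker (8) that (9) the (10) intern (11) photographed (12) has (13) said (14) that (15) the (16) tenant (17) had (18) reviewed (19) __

1

The marked gap is the direct object of "reviewed".
Its filler is the fronted wh-phrase "what", at word 1.
(The other dependency links word 7 to a gap after word 11.)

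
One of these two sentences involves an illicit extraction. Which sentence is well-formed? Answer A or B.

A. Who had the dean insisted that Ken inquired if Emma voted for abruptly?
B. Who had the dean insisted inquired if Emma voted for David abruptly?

B

In A, the wh-phrase is extracted from inside a wh-island (introduced by "if"), which blocks movement.
In B, the extraction path crosses only that-complement boundaries, which are transparent.
So B is grammatical.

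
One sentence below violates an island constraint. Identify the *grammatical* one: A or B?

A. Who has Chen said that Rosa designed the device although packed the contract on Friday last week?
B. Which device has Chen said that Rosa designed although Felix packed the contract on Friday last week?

In A, the wh-phrase is extracted from inside an adjunct island (introduced by "although"), which blocks movement.
In B, the extraction path crosses only that-complement boundaries, which are transparent.
So B is grammatical.

B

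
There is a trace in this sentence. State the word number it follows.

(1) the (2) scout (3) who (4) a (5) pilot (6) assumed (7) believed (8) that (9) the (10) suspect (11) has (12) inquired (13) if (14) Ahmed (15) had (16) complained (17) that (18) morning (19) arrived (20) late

The displaced element is "the scout" (word 2).
It is linked across 1 clause boundary (Ø).
It functions as the subject of "believed", so the gap sits immediately after word 6 ("assumed").
Base order: A pilot assumed that the scout believed that the suspect has inquired if Ahmed had complained that morning.

6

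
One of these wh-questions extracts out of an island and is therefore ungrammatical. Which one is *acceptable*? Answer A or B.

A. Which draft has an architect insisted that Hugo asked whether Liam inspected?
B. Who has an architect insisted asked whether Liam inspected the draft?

In A, the wh-phrase is extracted from inside a wh-island (introduced by "whether"), which blocks movement.
In B, the extraction path crosses only that-complement boundaries, which are transparent.
So B is grammatical.

B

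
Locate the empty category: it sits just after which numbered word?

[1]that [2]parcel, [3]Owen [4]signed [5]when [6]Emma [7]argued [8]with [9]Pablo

The displaced element is "that parcel" (word 2).
It functions as the direct object of "signed", so the gap sits immediately after word 4 ("signed").
Base order: Owen signed that parcel when Emma argued with Pablo.

4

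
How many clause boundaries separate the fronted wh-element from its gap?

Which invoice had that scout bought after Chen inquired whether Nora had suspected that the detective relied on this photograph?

"which invoice" originates inside the matrix clause — no clause boundary is crossed.

0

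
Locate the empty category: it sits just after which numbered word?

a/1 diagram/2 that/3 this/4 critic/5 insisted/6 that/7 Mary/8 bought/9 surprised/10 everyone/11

The displaced element is "a diagram" (word 2).
It is linked across 1 clause boundary (that).
It functions as the direct object of "bought", so the gap sits immediately after word 9 ("bought").
Base order: This critic insisted that Mary bought a diagram.

9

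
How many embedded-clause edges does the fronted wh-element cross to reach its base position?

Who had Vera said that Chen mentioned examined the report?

2

"who" is extracted from the subject of "examined".
Boundaries crossed, outermost first: [that], [Ø] — 2 in total.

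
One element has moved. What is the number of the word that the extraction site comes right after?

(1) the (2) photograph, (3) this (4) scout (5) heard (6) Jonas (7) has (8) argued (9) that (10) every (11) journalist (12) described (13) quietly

The displaced element is "the photograph" (word 2).
It is linked across 2 clause boundaries (Ø → that).
It functions as the direct object of "described", so the gap sits immediately after word 12 ("described").
Base order: This scout heard Jonas has argued that every journalist described the photograph quietly.

12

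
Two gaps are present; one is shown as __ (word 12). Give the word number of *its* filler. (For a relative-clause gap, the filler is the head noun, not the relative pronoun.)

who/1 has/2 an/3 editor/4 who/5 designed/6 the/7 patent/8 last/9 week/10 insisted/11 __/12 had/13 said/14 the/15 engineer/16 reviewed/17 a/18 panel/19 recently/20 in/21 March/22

1

The marked gap is the subject of "said".
Its filler is the fronted wh-phrase "who", at word 1.
(The other dependency links word 4 to a gap after word 5.)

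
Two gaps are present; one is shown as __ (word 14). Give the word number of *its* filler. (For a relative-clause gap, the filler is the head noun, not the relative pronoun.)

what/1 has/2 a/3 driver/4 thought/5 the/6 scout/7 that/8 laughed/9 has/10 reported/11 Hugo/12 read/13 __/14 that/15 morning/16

The marked gap is the direct object of "read".
Its filler is the fronted wh-phrase "what", at word 1.
(The other dependency links word 7 to a gap after word 8.)

1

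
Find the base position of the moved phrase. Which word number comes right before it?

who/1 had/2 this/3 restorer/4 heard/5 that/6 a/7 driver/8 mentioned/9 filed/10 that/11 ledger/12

The displaced element is "who" (word 1).
It is linked across 2 clause boundaries (that → Ø).
It functions as the subject of "filed", so the gap sits immediately after word 9 ("mentioned").
Base order: This restorer had heard that a driver mentioned who filed that ledger.

9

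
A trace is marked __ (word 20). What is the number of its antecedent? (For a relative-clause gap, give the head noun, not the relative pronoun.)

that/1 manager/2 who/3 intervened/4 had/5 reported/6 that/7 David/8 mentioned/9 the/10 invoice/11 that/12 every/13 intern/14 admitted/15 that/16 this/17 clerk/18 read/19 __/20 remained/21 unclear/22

11

The gap at 20 is the object of "read", inside a relative clause.
The relative pronoun is "that" (word 12); it is bound by the head noun immediately before it.
Its filler is the head noun "invoice", at word 11.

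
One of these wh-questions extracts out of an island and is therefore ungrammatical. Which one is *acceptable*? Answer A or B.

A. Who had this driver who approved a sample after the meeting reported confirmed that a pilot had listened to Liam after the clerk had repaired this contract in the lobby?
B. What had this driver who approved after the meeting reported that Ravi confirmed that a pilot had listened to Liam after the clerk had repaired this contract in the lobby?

A

In B, the wh-phrase is extracted from inside a complex-NP island (relative clause) (introduced by "who"), which blocks movement.
In A, the extraction path crosses only that-complement boundaries, which are transparent.
So A is grammatical.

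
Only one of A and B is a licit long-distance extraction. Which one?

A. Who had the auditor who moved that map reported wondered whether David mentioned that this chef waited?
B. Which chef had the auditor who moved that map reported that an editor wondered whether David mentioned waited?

In B, the wh-phrase is extracted from inside a wh-island (introduced by "whether"), which blocks movement.
In A, the extraction path crosses only that-complement boundaries, which are transparent.
So A is grammatical.

A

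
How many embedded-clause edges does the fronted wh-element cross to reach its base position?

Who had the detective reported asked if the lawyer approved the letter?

1

"who" is extracted from the subject of "asked".
Boundaries crossed, outermost first: [Ø] — 1 in total.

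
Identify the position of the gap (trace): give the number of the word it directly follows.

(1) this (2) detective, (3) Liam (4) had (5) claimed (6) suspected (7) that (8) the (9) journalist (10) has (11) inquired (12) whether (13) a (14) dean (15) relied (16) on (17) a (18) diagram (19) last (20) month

5

The displaced element is "this detective" (word 2).
It is linked across 1 clause boundary (Ø).
It functions as the subject of "suspected", so the gap sits immediately after word 5 ("claimed").
Base order: Liam had claimed that this detective suspected that the journalist has inquired whether a dean relied on a diagram last month.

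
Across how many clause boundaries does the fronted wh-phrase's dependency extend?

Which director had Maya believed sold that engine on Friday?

1

"which director" is extracted from the subject of "sold".
Boundaries crossed, outermost first: [Ø] — 1 in total.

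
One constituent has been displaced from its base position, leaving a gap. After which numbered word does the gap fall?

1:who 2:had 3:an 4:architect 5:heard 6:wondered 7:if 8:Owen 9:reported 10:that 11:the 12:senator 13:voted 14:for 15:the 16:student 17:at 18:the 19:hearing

5

The displaced element is "who" (word 1).
It is linked across 1 clause boundary (Ø).
It functions as the subject of "wondered", so the gap sits immediately after word 5 ("heard").
Base order: An architect had heard that who wondered if Owen reported that the senator voted for the student at the hearing.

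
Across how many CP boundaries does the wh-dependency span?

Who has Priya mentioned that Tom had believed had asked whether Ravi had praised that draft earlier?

2

"who" is extracted from the subject of "asked".
Boundaries crossed, outermost first: [that], [Ø] — 2 in total.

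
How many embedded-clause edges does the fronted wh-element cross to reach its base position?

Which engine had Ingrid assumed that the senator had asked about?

1

"which engine" is extracted from the PP object of "asked".
Boundaries crossed, outermost first: [that] — 1 in total.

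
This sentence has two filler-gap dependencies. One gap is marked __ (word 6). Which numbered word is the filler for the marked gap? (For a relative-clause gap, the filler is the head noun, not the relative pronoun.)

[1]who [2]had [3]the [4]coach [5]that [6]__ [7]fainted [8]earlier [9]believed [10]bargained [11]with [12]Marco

The marked gap is inside the relative clause, the subject of "fainted".
Its filler is the head noun "coach" (via "that"), at word 4.
(The other dependency links word 1 to a gap after word 9.)

4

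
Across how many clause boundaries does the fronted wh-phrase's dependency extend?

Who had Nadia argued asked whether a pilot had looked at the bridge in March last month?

"who" is extracted from the subject of "asked".
Boundaries crossed, outermost first: [Ø] — 1 in total.

1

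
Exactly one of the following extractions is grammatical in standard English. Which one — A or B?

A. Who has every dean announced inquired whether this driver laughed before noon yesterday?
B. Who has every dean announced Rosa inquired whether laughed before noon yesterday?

A

In B, the wh-phrase is extracted from inside a wh-island (introduced by "whether"), which blocks movement.
In A, the extraction path crosses only that-complement boundaries, which are transparent.
So A is grammatical.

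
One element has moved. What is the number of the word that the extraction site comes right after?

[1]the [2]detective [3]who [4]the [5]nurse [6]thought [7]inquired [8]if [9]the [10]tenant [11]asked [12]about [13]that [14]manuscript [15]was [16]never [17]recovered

The displaced element is "the detective" (word 2).
It is linked across 1 clause boundary (Ø).
It functions as the subject of "inquired", so the gap sits immediately after word 6 ("thought").
Base order: The nurse thought that the detective inquired if the tenant asked about that manuscript.

6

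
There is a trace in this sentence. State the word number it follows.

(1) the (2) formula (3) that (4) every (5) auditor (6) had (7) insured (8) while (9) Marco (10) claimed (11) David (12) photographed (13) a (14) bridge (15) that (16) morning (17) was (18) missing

The displaced element is "the formula" (word 2).
It functions as the direct object of "insured", so the gap sits immediately after word 7 ("insured").
Base order: Every auditor had insured the formula while Marco claimed David photographed a bridge that morning.

7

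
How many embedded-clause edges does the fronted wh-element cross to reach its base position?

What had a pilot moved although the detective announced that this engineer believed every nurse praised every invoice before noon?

0

"what" originates inside the matrix clause — no clause boundary is crossed.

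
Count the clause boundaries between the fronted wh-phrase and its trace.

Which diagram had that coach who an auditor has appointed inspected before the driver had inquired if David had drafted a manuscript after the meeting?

0

"which diagram" originates inside the matrix clause — no clause boundary is crossed.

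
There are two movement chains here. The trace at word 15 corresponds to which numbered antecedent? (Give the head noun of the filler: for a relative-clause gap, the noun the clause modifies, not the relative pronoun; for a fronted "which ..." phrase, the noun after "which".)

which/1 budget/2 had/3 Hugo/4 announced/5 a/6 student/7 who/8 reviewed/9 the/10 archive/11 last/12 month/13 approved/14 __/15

2

The marked gap is the direct object of "approved".
Its filler is the fronted wh-phrase "which budget", at word 2.
(The other dependency links word 7 to a gap after word 8.)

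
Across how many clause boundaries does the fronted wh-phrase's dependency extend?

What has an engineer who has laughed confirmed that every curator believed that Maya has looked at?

"what" is extracted from the PP object of "looked".
Boundaries crossed, outermost first: [that], [that] — 2 in total.

2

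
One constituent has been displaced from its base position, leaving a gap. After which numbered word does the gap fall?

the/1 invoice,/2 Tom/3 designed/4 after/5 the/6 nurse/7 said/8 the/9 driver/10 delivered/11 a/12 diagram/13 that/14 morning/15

4

The displaced element is "the invoice" (word 2).
It functions as the direct object of "designed", so the gap sits immediately after word 4 ("designed").
Base order: Tom designed the invoice after the nurse said the driver delivered a diagram that morning.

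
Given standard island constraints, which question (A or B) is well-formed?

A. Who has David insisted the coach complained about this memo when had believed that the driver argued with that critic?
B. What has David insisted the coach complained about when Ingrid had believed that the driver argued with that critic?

B

In A, the wh-phrase is extracted from inside an adjunct island (introduced by "when"), which blocks movement.
In B, the extraction path crosses only that-complement boundaries, which are transparent.
So B is grammatical.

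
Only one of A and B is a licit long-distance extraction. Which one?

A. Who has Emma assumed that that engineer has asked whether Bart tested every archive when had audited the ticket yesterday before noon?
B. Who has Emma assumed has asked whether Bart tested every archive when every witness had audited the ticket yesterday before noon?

In A, the wh-phrase is extracted from inside a wh-island (introduced by "whether"), which blocks movement.
In B, the extraction path crosses only that-complement boundaries, which are transparent.
So B is grammatical.

B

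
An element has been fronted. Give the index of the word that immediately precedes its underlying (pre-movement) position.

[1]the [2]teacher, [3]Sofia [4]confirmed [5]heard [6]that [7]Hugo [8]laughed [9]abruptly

4

The displaced element is "the teacher" (word 2).
It is linked across 1 clause boundary (Ø).
It functions as the subject of "heard", so the gap sits immediately after word 4 ("confirmed").
Base order: Sofia confirmed that the teacher heard that Hugo laughed abruptly.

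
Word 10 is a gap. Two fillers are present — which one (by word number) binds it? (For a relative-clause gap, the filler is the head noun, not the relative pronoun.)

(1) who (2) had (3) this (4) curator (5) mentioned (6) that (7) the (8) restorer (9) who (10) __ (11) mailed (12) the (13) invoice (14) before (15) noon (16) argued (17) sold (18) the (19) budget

8

The marked gap is inside the relative clause, the subject of "mailed".
Its filler is the head noun "restorer" (via "who"), at word 8.
(The other dependency links word 1 to a gap after word 16.)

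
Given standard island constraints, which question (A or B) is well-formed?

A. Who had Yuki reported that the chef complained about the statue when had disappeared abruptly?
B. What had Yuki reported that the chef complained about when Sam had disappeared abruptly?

In A, the wh-phrase is extracted from inside an adjunct island (introduced by "when"), which blocks movement.
In B, the extraction path crosses only that-complement boundaries, which are transparent.
So B is grammatical.

B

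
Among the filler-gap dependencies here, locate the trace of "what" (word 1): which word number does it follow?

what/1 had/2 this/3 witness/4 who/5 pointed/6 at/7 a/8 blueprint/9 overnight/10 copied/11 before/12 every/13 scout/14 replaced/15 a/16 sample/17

11

The displaced element is "what" (word 1).
It functions as the direct object of "copied", so the gap sits immediately after word 11 ("copied").
Base order: This witness who pointed at a blueprint overnight had copied what before every scout replaced a sample.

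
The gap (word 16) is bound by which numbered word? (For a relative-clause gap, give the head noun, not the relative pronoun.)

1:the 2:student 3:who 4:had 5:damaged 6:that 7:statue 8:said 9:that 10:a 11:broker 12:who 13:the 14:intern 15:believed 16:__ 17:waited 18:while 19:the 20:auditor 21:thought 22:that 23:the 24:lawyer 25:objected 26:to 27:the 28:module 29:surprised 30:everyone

The gap at 16 is the subject of "waited", inside a relative clause.
The relative pronoun is "who" (word 12); it is bound by the head noun immediately before it.
Its filler is the head noun "broker", at word 11.

11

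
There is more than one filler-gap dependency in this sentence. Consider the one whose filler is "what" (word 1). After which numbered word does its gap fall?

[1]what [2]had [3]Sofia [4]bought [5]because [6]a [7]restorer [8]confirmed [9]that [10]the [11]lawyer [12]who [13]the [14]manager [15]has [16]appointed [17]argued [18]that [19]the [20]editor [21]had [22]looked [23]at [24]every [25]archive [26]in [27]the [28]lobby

4

The displaced element is "what" (word 1).
It functions as the direct object of "bought", so the gap sits immediately after word 4 ("bought").
Base order: Sofia had bought what because a restorer confirmed that the lawyer who the manager has appointed argued that the editor had looked at every archive in the lobby.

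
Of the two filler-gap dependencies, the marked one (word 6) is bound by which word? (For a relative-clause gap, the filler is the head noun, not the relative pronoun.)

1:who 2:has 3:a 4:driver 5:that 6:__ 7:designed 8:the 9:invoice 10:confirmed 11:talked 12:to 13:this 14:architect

4

The marked gap is inside the relative clause, the subject of "designed".
Its filler is the head noun "driver" (via "that"), at word 4.
(The other dependency links word 1 to a gap after word 10.)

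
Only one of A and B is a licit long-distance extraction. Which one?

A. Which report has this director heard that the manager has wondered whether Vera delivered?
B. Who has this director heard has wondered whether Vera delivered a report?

B

In A, the wh-phrase is extracted from inside a wh-island (introduced by "whether"), which blocks movement.
In B, the extraction path crosses only that-complement boundaries, which are transparent.
So B is grammatical.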